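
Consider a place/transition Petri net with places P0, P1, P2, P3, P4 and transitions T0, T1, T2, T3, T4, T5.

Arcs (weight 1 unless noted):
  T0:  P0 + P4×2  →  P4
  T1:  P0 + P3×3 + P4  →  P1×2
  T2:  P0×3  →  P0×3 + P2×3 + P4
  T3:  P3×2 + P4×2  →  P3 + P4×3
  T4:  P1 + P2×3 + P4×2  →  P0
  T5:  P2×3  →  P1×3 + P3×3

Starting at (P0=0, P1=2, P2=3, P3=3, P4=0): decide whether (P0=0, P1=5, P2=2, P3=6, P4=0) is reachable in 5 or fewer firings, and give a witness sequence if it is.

NO — not reachable within 5 firings

depth 0: 1 marking
depth 1: 2 markings reached so far
depth 2: 2 markings reached so far
(frontier empty at depth 2; search complete)
target is not among the 2 markings reachable within 5 steps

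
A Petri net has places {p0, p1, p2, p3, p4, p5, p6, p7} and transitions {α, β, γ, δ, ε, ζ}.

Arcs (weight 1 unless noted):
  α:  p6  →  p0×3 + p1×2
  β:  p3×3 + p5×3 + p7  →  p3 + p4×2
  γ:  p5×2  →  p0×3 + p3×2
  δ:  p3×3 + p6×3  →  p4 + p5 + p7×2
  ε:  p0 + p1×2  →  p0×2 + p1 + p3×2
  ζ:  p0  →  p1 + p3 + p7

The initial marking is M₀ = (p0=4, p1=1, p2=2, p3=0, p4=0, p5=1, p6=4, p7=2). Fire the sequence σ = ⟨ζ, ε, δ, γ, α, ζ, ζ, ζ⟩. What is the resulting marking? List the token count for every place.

(p0=7, p1=6, p2=2, p3=5, p4=1, p5=0, p6=0, p7=8)

step 1: fire ζ:  (p0=4, p1=1, p2=2, p3=0, p4=0, p5=1, p6=4, p7=2) → (p0=3, p1=2, p2=2, p3=1, p4=0, p5=1, p6=4, p7=3)
step 2: fire ε:  (p0=3, p1=2, p2=2, p3=1, p4=0, p5=1, p6=4, p7=3) → (p0=4, p1=1, p2=2, p3=3, p4=0, p5=1, p6=4, p7=3)
step 3: fire δ:  (p0=4, p1=1, p2=2, p3=3, p4=0, p5=1, p6=4, p7=3) → (p0=4, p1=1, p2=2, p3=0, p4=1, p5=2, p6=1, p7=5)
step 4: fire γ:  (p0=4, p1=1, p2=2, p3=0, p4=1, p5=2, p6=1, p7=5) → (p0=7, p1=1, p2=2, p3=2, p4=1, p5=0, p6=1, p7=5)
step 5: fire α:  (p0=7, p1=1, p2=2, p3=2, p4=1, p5=0, p6=1, p7=5) → (p0=10, p1=3, p2=2, p3=2, p4=1, p5=0, p6=0, p7=5)
step 6: fire ζ:  (p0=10, p1=3, p2=2, p3=2, p4=1, p5=0, p6=0, p7=5) → (p0=9, p1=4, p2=2, p3=3, p4=1, p5=0, p6=0, p7=6)
step 7: fire ζ:  (p0=9, p1=4, p2=2, p3=3, p4=1, p5=0, p6=0, p7=6) → (p0=8, p1=5, p2=2, p3=4, p4=1, p5=0, p6=0, p7=7)
step 8: fire ζ:  (p0=8, p1=5, p2=2, p3=4, p4=1, p5=0, p6=0, p7=7) → (p0=7, p1=6, p2=2, p3=5, p4=1, p5=0, p6=0, p7=8)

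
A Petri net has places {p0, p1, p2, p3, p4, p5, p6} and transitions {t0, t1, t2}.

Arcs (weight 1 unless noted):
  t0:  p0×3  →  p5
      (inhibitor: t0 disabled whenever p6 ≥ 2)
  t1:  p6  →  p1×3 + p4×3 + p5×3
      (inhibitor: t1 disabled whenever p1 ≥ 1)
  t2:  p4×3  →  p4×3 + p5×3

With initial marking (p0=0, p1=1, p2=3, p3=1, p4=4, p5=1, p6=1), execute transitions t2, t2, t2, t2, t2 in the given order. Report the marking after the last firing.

step 1: fire t2:  (p0=0, p1=1, p2=3, p3=1, p4=4, p5=1, p6=1) → (p0=0, p1=1, p2=3, p3=1, p4=4, p5=4, p6=1)
step 2: fire t2:  (p0=0, p1=1, p2=3, p3=1, p4=4, p5=4, p6=1) → (p0=0, p1=1, p2=3, p3=1, p4=4, p5=7, p6=1)
step 3: fire t2:  (p0=0, p1=1, p2=3, p3=1, p4=4, p5=7, p6=1) → (p0=0, p1=1, p2=3, p3=1, p4=4, p5=10, p6=1)
step 4: fire t2:  (p0=0, p1=1, p2=3, p3=1, p4=4, p5=10, p6=1) → (p0=0, p1=1, p2=3, p3=1, p4=4, p5=13, p6=1)
step 5: fire t2:  (p0=0, p1=1, p2=3, p3=1, p4=4, p5=13, p6=1) → (p0=0, p1=1, p2=3, p3=1, p4=4, p5=16, p6=1)

(p0=0, p1=1, p2=3, p3=1, p4=4, p5=16, p6=1)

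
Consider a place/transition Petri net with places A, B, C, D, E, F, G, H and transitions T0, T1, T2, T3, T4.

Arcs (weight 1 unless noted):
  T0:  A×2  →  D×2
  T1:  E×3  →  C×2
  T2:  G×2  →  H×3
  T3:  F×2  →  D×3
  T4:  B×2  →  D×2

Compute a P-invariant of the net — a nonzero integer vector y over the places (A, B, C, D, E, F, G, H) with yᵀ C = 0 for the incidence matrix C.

Incidence matrix C (rows=places, cols=transitions):
       T0   T1   T2   T3   T4
    A  -2    0    0    0    0
    B   0    0    0    0   -2
    C   0    2    0    0    0
    D   2    0    0    3    2
    E   0   -3    0    0    0
    F   0    0    0   -2    0
    G   0    0   -2    0    0
    H   0    0    3    0    0

Candidate y = [0, 0, 3, 0, 2, 0, 0, 0]; check y·C column-wise:
  col T0: 0·-2 + 3·0 + 0·2 + 2·0 = 0
  col T1: 3·2 + 2·-3 = 0
  col T2: 3·0 + 2·0 + 0·-2 + 0·3 = 0
  col T3: 3·0 + 0·3 + 2·0 + 0·-2 = 0
  col T4: 0·-2 + 3·0 + 0·2 + 2·0 = 0

y = (A:0, B:0, C:3, D:0, E:2, F:0, G:0, H:0)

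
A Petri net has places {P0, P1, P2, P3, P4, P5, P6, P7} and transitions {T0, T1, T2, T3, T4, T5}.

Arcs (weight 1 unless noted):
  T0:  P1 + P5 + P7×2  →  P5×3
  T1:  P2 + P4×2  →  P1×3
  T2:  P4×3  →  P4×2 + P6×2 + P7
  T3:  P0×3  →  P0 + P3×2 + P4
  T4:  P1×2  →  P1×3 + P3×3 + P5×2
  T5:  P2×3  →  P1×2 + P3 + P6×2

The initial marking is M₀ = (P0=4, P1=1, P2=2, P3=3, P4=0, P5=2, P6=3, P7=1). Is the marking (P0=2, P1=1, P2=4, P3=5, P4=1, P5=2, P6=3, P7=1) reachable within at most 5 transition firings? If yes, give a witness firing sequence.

depth 0: 1 marking
depth 1: 2 markings reached so far
depth 2: 2 markings reached so far
(frontier empty at depth 2; search complete)
target is not among the 2 markings reachable within 5 steps

NO — not reachable within 5 firings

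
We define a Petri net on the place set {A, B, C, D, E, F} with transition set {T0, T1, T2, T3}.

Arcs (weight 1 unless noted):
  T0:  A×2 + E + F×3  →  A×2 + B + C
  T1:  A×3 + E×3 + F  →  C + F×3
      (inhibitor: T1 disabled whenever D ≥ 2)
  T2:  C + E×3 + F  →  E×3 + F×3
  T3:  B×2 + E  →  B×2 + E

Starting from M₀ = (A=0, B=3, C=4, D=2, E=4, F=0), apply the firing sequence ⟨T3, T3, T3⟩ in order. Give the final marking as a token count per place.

step 1: fire T3:  (A=0, B=3, C=4, D=2, E=4, F=0) → (A=0, B=3, C=4, D=2, E=4, F=0)
step 2: fire T3:  (A=0, B=3, C=4, D=2, E=4, F=0) → (A=0, B=3, C=4, D=2, E=4, F=0)
step 3: fire T3:  (A=0, B=3, C=4, D=2, E=4, F=0) → (A=0, B=3, C=4, D=2, E=4, F=0)

(A=0, B=3, C=4, D=2, E=4, F=0)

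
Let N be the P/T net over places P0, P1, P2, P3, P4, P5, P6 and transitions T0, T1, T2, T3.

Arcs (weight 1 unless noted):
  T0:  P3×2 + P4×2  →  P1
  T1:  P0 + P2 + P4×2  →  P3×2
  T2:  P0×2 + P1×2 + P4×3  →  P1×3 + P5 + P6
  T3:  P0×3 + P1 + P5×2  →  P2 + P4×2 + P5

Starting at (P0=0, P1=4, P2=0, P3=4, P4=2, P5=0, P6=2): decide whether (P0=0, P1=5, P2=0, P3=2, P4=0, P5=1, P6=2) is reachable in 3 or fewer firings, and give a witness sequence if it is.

NO — not reachable within 3 firings

depth 0: 1 marking
depth 1: 2 markings reached so far
depth 2: 2 markings reached so far
(frontier empty at depth 2; search complete)
target is not among the 2 markings reachable within 3 steps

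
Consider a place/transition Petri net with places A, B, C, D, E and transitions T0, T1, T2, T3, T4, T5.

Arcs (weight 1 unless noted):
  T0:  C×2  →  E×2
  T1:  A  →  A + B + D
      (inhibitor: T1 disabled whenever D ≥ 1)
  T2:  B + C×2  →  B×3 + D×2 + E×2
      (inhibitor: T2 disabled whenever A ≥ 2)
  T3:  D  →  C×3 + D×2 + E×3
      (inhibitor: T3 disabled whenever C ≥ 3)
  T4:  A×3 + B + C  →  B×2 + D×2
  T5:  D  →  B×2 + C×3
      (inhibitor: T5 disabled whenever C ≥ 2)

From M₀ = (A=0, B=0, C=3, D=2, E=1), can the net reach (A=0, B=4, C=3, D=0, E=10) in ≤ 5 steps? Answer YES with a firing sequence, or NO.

depth 0: 1 marking
depth 1: 2 markings reached so far
depth 2: 4 markings reached so far
depth 3: 7 markings reached so far
depth 4: 14 markings reached so far
depth 5: 21 markings reached so far
target is not among the 21 markings reachable within 5 steps

NO — not reachable within 5 firings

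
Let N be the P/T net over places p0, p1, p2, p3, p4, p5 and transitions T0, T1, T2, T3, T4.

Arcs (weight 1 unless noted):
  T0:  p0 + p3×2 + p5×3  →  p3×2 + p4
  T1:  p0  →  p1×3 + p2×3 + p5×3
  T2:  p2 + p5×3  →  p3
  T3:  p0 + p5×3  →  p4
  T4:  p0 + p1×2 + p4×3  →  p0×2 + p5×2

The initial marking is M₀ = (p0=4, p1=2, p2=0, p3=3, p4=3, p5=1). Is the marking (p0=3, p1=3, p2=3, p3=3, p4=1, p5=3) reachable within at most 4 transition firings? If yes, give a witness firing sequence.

YES — reachable via ⟨T1, T0, T4⟩ (3 firings)

step 1: fire T1:  (p0=4, p1=2, p2=0, p3=3, p4=3, p5=1) → (p0=3, p1=5, p2=3, p3=3, p4=3, p5=4)
step 2: fire T0:  (p0=3, p1=5, p2=3, p3=3, p4=3, p5=4) → (p0=2, p1=5, p2=3, p3=3, p4=4, p5=1)
step 3: fire T4:  (p0=2, p1=5, p2=3, p3=3, p4=4, p5=1) → (p0=3, p1=3, p2=3, p3=3, p4=1, p5=3)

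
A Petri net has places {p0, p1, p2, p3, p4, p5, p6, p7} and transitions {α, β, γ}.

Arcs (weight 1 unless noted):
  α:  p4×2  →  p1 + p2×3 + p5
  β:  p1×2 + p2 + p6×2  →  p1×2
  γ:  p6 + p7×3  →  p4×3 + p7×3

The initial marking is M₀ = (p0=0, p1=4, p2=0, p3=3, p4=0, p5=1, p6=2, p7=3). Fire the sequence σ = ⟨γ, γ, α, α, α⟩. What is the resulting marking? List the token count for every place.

step 1: fire γ:  (p0=0, p1=4, p2=0, p3=3, p4=0, p5=1, p6=2, p7=3) → (p0=0, p1=4, p2=0, p3=3, p4=3, p5=1, p6=1, p7=3)
step 2: fire γ:  (p0=0, p1=4, p2=0, p3=3, p4=3, p5=1, p6=1, p7=3) → (p0=0, p1=4, p2=0, p3=3, p4=6, p5=1, p6=0, p7=3)
step 3: fire α:  (p0=0, p1=4, p2=0, p3=3, p4=6, p5=1, p6=0, p7=3) → (p0=0, p1=5, p2=3, p3=3, p4=4, p5=2, p6=0, p7=3)
step 4: fire α:  (p0=0, p1=5, p2=3, p3=3, p4=4, p5=2, p6=0, p7=3) → (p0=0, p1=6, p2=6, p3=3, p4=2, p5=3, p6=0, p7=3)
step 5: fire α:  (p0=0, p1=6, p2=6, p3=3, p4=2, p5=3, p6=0, p7=3) → (p0=0, p1=7, p2=9, p3=3, p4=0, p5=4, p6=0, p7=3)

(p0=0, p1=7, p2=9, p3=3, p4=0, p5=4, p6=0, p7=3)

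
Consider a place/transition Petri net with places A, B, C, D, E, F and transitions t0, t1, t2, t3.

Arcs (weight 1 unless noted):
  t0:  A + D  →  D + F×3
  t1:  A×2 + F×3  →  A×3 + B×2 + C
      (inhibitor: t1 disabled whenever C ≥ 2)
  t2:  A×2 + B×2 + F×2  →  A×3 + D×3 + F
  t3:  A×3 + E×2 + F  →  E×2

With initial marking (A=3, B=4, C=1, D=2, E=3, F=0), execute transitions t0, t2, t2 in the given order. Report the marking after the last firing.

(A=4, B=0, C=1, D=8, E=3, F=1)

step 1: fire t0:  (A=3, B=4, C=1, D=2, E=3, F=0) → (A=2, B=4, C=1, D=2, E=3, F=3)
step 2: fire t2:  (A=2, B=4, C=1, D=2, E=3, F=3) → (A=3, B=2, C=1, D=5, E=3, F=2)
step 3: fire t2:  (A=3, B=2, C=1, D=5, E=3, F=2) → (A=4, B=0, C=1, D=8, E=3, F=1)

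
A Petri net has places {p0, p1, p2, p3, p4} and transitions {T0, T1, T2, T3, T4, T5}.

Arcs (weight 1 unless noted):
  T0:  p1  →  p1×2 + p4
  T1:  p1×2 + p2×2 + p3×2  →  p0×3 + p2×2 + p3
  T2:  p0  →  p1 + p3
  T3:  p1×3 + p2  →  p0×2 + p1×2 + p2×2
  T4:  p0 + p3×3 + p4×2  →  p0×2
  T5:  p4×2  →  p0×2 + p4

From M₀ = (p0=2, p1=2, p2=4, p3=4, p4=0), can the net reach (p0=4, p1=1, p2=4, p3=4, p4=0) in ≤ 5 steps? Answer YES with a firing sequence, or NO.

YES — reachable via ⟨T1, T2⟩ (2 firings)

step 1: fire T1:  (p0=2, p1=2, p2=4, p3=4, p4=0) → (p0=5, p1=0, p2=4, p3=3, p4=0)
step 2: fire T2:  (p0=5, p1=0, p2=4, p3=3, p4=0) → (p0=4, p1=1, p2=4, p3=4, p4=0)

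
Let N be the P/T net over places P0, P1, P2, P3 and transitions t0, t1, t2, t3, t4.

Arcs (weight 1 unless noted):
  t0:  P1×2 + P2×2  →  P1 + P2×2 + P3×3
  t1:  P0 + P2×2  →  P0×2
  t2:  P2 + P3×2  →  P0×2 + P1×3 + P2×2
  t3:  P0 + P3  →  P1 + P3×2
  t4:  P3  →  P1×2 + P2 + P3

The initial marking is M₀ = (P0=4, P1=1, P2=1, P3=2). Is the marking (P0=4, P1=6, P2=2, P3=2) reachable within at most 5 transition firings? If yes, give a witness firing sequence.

YES — reachable via ⟨t3, t2, t3⟩ (3 firings)

step 1: fire t3:  (P0=4, P1=1, P2=1, P3=2) → (P0=3, P1=2, P2=1, P3=3)
step 2: fire t2:  (P0=3, P1=2, P2=1, P3=3) → (P0=5, P1=5, P2=2, P3=1)
step 3: fire t3:  (P0=5, P1=5, P2=2, P3=1) → (P0=4, P1=6, P2=2, P3=2)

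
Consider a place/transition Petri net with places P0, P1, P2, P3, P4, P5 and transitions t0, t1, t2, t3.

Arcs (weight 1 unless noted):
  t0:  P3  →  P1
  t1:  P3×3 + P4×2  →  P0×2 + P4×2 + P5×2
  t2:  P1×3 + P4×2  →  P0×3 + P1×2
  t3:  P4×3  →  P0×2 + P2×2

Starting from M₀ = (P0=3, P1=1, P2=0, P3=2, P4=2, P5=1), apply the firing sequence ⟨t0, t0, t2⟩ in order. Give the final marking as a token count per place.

step 1: fire t0:  (P0=3, P1=1, P2=0, P3=2, P4=2, P5=1) → (P0=3, P1=2, P2=0, P3=1, P4=2, P5=1)
step 2: fire t0:  (P0=3, P1=2, P2=0, P3=1, P4=2, P5=1) → (P0=3, P1=3, P2=0, P3=0, P4=2, P5=1)
step 3: fire t2:  (P0=3, P1=3, P2=0, P3=0, P4=2, P5=1) → (P0=6, P1=2, P2=0, P3=0, P4=0, P5=1)

(P0=6, P1=2, P2=0, P3=0, P4=0, P5=1)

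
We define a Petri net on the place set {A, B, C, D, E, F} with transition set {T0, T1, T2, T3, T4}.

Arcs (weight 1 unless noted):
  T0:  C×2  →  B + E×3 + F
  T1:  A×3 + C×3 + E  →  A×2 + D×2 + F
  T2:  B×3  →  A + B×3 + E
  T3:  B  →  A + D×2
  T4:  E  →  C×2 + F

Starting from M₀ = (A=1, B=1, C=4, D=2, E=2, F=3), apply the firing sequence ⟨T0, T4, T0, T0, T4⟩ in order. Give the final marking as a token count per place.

(A=1, B=4, C=2, D=2, E=9, F=8)

step 1: fire T0:  (A=1, B=1, C=4, D=2, E=2, F=3) → (A=1, B=2, C=2, D=2, E=5, F=4)
step 2: fire T4:  (A=1, B=2, C=2, D=2, E=5, F=4) → (A=1, B=2, C=4, D=2, E=4, F=5)
step 3: fire T0:  (A=1, B=2, C=4, D=2, E=4, F=5) → (A=1, B=3, C=2, D=2, E=7, F=6)
step 4: fire T0:  (A=1, B=3, C=2, D=2, E=7, F=6) → (A=1, B=4, C=0, D=2, E=10, F=7)
step 5: fire T4:  (A=1, B=4, C=0, D=2, E=10, F=7) → (A=1, B=4, C=2, D=2, E=9, F=8)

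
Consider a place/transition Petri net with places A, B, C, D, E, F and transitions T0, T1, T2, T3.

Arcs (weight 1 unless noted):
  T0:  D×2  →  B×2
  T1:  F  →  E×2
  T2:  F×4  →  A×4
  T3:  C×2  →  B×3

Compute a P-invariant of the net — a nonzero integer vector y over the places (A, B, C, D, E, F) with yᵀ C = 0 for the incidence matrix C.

y = (A:0, B:2, C:3, D:2, E:0, F:0)

Incidence matrix C (rows=places, cols=transitions):
       T0   T1   T2   T3
    A   0    0    4    0
    B   2    0    0    3
    C   0    0    0   -2
    D  -2    0    0    0
    E   0    2    0    0
    F   0   -1   -4    0

Candidate y = [0, 2, 3, 2, 0, 0]; check y·C column-wise:
  col T0: 2·2 + 3·0 + 2·-2 = 0
  col T1: 2·0 + 3·0 + 2·0 + 0·2 + 0·-1 = 0
  col T2: 0·4 + 2·0 + 3·0 + 2·0 + 0·-4 = 0
  col T3: 2·3 + 3·-2 + 2·0 = 0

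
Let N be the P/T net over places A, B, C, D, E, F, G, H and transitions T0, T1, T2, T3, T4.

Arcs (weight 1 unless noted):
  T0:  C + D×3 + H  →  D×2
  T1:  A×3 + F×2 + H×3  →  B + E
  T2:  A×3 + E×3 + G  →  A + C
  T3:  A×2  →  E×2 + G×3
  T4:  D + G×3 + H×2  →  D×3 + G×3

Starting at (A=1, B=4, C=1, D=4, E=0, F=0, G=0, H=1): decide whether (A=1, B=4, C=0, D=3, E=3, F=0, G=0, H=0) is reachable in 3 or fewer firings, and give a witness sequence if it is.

depth 0: 1 marking
depth 1: 2 markings reached so far
depth 2: 2 markings reached so far
(frontier empty at depth 2; search complete)
target is not among the 2 markings reachable within 3 steps

NO — not reachable within 3 firings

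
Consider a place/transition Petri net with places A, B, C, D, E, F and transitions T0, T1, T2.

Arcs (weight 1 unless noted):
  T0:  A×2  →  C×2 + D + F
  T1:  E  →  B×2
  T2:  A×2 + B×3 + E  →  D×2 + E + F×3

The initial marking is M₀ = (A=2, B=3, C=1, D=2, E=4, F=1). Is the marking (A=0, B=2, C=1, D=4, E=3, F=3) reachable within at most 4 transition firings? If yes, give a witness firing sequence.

depth 0: 1 marking
depth 1: 4 markings reached so far
depth 2: 7 markings reached so far
depth 3: 10 markings reached so far
depth 4: 13 markings reached so far
target is not among the 13 markings reachable within 4 steps

NO — not reachable within 4 firings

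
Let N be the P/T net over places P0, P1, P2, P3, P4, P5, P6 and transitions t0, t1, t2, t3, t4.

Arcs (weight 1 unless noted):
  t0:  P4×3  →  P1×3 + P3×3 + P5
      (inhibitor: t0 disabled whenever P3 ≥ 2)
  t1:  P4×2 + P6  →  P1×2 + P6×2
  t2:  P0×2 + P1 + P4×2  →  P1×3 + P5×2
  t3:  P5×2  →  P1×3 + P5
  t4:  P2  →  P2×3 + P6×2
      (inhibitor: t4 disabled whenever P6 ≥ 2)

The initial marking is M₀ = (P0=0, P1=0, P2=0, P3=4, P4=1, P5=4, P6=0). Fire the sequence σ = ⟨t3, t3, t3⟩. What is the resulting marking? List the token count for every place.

step 1: fire t3:  (P0=0, P1=0, P2=0, P3=4, P4=1, P5=4, P6=0) → (P0=0, P1=3, P2=0, P3=4, P4=1, P5=3, P6=0)
step 2: fire t3:  (P0=0, P1=3, P2=0, P3=4, P4=1, P5=3, P6=0) → (P0=0, P1=6, P2=0, P3=4, P4=1, P5=2, P6=0)
step 3: fire t3:  (P0=0, P1=6, P2=0, P3=4, P4=1, P5=2, P6=0) → (P0=0, P1=9, P2=0, P3=4, P4=1, P5=1, P6=0)

(P0=0, P1=9, P2=0, P3=4, P4=1, P5=1, P6=0)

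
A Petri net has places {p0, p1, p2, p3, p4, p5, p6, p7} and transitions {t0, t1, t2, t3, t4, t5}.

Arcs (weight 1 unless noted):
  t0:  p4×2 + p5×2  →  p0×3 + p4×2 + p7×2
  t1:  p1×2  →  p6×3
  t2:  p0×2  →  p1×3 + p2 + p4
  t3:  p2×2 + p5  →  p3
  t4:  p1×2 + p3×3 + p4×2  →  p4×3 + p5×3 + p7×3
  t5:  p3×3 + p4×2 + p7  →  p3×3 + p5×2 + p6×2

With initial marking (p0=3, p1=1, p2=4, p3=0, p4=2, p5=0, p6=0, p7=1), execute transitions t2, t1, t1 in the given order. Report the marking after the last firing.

(p0=1, p1=0, p2=5, p3=0, p4=3, p5=0, p6=6, p7=1)

step 1: fire t2:  (p0=3, p1=1, p2=4, p3=0, p4=2, p5=0, p6=0, p7=1) → (p0=1, p1=4, p2=5, p3=0, p4=3, p5=0, p6=0, p7=1)
step 2: fire t1:  (p0=1, p1=4, p2=5, p3=0, p4=3, p5=0, p6=0, p7=1) → (p0=1, p1=2, p2=5, p3=0, p4=3, p5=0, p6=3, p7=1)
step 3: fire t1:  (p0=1, p1=2, p2=5, p3=0, p4=3, p5=0, p6=3, p7=1) → (p0=1, p1=0, p2=5, p3=0, p4=3, p5=0, p6=6, p7=1)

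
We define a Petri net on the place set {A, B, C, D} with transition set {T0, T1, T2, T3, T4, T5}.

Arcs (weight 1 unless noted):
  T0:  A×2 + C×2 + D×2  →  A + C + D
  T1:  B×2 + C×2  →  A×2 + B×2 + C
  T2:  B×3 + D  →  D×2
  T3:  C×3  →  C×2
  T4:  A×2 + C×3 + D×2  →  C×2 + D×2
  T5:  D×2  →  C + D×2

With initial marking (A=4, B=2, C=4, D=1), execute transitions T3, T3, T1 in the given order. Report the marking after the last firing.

step 1: fire T3:  (A=4, B=2, C=4, D=1) → (A=4, B=2, C=3, D=1)
step 2: fire T3:  (A=4, B=2, C=3, D=1) → (A=4, B=2, C=2, D=1)
step 3: fire T1:  (A=4, B=2, C=2, D=1) → (A=6, B=2, C=1, D=1)

(A=6, B=2, C=1, D=1)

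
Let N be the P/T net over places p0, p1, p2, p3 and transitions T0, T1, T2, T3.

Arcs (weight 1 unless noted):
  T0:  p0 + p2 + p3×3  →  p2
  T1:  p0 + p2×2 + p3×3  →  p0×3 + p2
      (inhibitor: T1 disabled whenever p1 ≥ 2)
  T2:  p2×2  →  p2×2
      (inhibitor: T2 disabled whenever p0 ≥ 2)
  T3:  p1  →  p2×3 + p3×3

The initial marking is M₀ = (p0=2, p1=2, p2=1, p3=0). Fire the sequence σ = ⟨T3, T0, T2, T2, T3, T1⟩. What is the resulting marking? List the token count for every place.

step 1: fire T3:  (p0=2, p1=2, p2=1, p3=0) → (p0=2, p1=1, p2=4, p3=3)
step 2: fire T0:  (p0=2, p1=1, p2=4, p3=3) → (p0=1, p1=1, p2=4, p3=0)
step 3: fire T2:  (p0=1, p1=1, p2=4, p3=0) → (p0=1, p1=1, p2=4, p3=0)
step 4: fire T2:  (p0=1, p1=1, p2=4, p3=0) → (p0=1, p1=1, p2=4, p3=0)
step 5: fire T3:  (p0=1, p1=1, p2=4, p3=0) → (p0=1, p1=0, p2=7, p3=3)
step 6: fire T1:  (p0=1, p1=0, p2=7, p3=3) → (p0=3, p1=0, p2=6, p3=0)

(p0=3, p1=0, p2=6, p3=0)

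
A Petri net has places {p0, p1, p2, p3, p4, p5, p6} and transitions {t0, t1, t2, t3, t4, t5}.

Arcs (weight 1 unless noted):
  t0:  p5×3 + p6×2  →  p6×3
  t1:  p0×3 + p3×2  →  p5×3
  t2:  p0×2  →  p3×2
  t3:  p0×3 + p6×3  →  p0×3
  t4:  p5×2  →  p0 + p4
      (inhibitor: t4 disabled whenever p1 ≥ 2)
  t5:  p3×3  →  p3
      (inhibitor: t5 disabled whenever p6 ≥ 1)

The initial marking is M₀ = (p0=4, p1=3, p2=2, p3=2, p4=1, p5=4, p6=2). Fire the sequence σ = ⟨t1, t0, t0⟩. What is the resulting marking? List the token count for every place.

(p0=1, p1=3, p2=2, p3=0, p4=1, p5=1, p6=4)

step 1: fire t1:  (p0=4, p1=3, p2=2, p3=2, p4=1, p5=4, p6=2) → (p0=1, p1=3, p2=2, p3=0, p4=1, p5=7, p6=2)
step 2: fire t0:  (p0=1, p1=3, p2=2, p3=0, p4=1, p5=7, p6=2) → (p0=1, p1=3, p2=2, p3=0, p4=1, p5=4, p6=3)
step 3: fire t0:  (p0=1, p1=3, p2=2, p3=0, p4=1, p5=4, p6=3) → (p0=1, p1=3, p2=2, p3=0, p4=1, p5=1, p6=4)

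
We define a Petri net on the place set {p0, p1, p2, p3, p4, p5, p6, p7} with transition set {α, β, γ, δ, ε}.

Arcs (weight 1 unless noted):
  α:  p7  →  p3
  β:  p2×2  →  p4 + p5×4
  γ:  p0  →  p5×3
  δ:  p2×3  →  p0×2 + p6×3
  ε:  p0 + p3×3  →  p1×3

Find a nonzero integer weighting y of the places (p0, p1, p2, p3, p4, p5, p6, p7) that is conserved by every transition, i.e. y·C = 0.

Incidence matrix C (rows=places, cols=transitions):
        α    β    γ    δ    ε
   p0   0    0   -1    2   -1
   p1   0    0    0    0    3
   p2   0   -2    0   -3    0
   p3   1    0    0    0   -3
   p4   0    1    0    0    0
   p5   0    4    3    0    0
   p6   0    0    0    3    0
   p7  -1    0    0    0    0

Candidate y = [3, 1, 2, 0, 0, 1, 0, 0]; check y·C column-wise:
  col α: 3·0 + 1·0 + 2·0 + 0·1 + 1·0 + 0·-1 = 0
  col β: 3·0 + 1·0 + 2·-2 + 0·1 + 1·4 = 0
  col γ: 3·-1 + 1·0 + 2·0 + 1·3 = 0
  col δ: 3·2 + 1·0 + 2·-3 + 1·0 + 0·3 = 0
  col ε: 3·-1 + 1·3 + 2·0 + 0·-3 + 1·0 = 0

y = (p0:3, p1:1, p2:2, p3:0, p4:0, p5:1, p6:0, p7:0)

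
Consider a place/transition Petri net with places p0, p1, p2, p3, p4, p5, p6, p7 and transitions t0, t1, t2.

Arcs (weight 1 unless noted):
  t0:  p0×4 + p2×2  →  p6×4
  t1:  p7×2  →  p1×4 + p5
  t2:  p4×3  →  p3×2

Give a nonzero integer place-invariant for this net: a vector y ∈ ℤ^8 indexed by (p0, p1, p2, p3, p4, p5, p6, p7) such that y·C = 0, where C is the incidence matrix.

Incidence matrix C (rows=places, cols=transitions):
       t0   t1   t2
   p0  -4    0    0
   p1   0    4    0
   p2  -2    0    0
   p3   0    0    2
   p4   0    0   -3
   p5   0    1    0
   p6   4    0    0
   p7   0   -2    0

Candidate y = [1, 0, -2, 0, 0, 0, 0, 0]; check y·C column-wise:
  col t0: 1·-4 + -2·-2 + 0·4 = 0
  col t1: 1·0 + 0·4 + -2·0 + 0·1 + 0·-2 = 0
  col t2: 1·0 + -2·0 + 0·2 + 0·-3 = 0

y = (p0:1, p1:0, p2:-2, p3:0, p4:0, p5:0, p6:0, p7:0)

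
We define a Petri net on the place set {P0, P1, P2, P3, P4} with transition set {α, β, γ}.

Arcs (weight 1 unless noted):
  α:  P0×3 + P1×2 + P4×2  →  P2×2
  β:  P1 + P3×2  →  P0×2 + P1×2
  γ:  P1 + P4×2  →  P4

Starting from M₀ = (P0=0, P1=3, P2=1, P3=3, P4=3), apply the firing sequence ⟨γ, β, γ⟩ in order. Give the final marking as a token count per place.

step 1: fire γ:  (P0=0, P1=3, P2=1, P3=3, P4=3) → (P0=0, P1=2, P2=1, P3=3, P4=2)
step 2: fire β:  (P0=0, P1=2, P2=1, P3=3, P4=2) → (P0=2, P1=3, P2=1, P3=1, P4=2)
step 3: fire γ:  (P0=2, P1=3, P2=1, P3=1, P4=2) → (P0=2, P1=2, P2=1, P3=1, P4=1)

(P0=2, P1=2, P2=1, P3=1, P4=1)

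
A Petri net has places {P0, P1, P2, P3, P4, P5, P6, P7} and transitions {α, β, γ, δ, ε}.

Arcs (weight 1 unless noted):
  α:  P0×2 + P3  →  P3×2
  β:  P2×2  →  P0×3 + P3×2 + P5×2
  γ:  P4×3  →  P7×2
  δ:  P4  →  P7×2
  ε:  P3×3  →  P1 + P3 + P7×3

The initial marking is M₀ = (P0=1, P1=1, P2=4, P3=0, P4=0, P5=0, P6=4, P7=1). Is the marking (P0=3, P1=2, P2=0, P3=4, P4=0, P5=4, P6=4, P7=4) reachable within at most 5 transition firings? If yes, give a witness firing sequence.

step 1: fire β:  (P0=1, P1=1, P2=4, P3=0, P4=0, P5=0, P6=4, P7=1) → (P0=4, P1=1, P2=2, P3=2, P4=0, P5=2, P6=4, P7=1)
step 2: fire α:  (P0=4, P1=1, P2=2, P3=2, P4=0, P5=2, P6=4, P7=1) → (P0=2, P1=1, P2=2, P3=3, P4=0, P5=2, P6=4, P7=1)
step 3: fire α:  (P0=2, P1=1, P2=2, P3=3, P4=0, P5=2, P6=4, P7=1) → (P0=0, P1=1, P2=2, P3=4, P4=0, P5=2, P6=4, P7=1)
step 4: fire β:  (P0=0, P1=1, P2=2, P3=4, P4=0, P5=2, P6=4, P7=1) → (P0=3, P1=1, P2=0, P3=6, P4=0, P5=4, P6=4, P7=1)
step 5: fire ε:  (P0=3, P1=1, P2=0, P3=6, P4=0, P5=4, P6=4, P7=1) → (P0=3, P1=2, P2=0, P3=4, P4=0, P5=4, P6=4, P7=4)

YES — reachable via ⟨β, α, α, β, ε⟩ (5 firings)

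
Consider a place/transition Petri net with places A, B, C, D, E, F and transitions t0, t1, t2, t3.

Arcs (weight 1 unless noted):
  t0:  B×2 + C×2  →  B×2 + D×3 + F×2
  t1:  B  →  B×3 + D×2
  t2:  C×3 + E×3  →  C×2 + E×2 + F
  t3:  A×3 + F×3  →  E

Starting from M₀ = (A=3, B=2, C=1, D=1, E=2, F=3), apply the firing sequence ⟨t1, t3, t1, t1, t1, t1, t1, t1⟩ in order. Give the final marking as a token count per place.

step 1: fire t1:  (A=3, B=2, C=1, D=1, E=2, F=3) → (A=3, B=4, C=1, D=3, E=2, F=3)
step 2: fire t3:  (A=3, B=4, C=1, D=3, E=2, F=3) → (A=0, B=4, C=1, D=3, E=3, F=0)
step 3: fire t1:  (A=0, B=4, C=1, D=3, E=3, F=0) → (A=0, B=6, C=1, D=5, E=3, F=0)
step 4: fire t1:  (A=0, B=6, C=1, D=5, E=3, F=0) → (A=0, B=8, C=1, D=7, E=3, F=0)
step 5: fire t1:  (A=0, B=8, C=1, D=7, E=3, F=0) → (A=0, B=10, C=1, D=9, E=3, F=0)
step 6: fire t1:  (A=0, B=10, C=1, D=9, E=3, F=0) → (A=0, B=12, C=1, D=11, E=3, F=0)
step 7: fire t1:  (A=0, B=12, C=1, D=11, E=3, F=0) → (A=0, B=14, C=1, D=13, E=3, F=0)
step 8: fire t1:  (A=0, B=14, C=1, D=13, E=3, F=0) → (A=0, B=16, C=1, D=15, E=3, F=0)

(A=0, B=16, C=1, D=15, E=3, F=0)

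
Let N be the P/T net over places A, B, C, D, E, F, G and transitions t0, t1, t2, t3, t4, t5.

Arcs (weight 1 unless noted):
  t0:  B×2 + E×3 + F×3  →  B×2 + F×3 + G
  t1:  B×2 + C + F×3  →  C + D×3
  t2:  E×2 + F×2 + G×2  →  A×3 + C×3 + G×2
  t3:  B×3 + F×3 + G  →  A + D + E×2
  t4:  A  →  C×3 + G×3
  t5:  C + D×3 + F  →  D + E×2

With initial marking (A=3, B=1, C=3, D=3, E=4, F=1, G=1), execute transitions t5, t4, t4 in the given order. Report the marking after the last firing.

step 1: fire t5:  (A=3, B=1, C=3, D=3, E=4, F=1, G=1) → (A=3, B=1, C=2, D=1, E=6, F=0, G=1)
step 2: fire t4:  (A=3, B=1, C=2, D=1, E=6, F=0, G=1) → (A=2, B=1, C=5, D=1, E=6, F=0, G=4)
step 3: fire t4:  (A=2, B=1, C=5, D=1, E=6, F=0, G=4) → (A=1, B=1, C=8, D=1, E=6, F=0, G=7)

(A=1, B=1, C=8, D=1, E=6, F=0, G=7)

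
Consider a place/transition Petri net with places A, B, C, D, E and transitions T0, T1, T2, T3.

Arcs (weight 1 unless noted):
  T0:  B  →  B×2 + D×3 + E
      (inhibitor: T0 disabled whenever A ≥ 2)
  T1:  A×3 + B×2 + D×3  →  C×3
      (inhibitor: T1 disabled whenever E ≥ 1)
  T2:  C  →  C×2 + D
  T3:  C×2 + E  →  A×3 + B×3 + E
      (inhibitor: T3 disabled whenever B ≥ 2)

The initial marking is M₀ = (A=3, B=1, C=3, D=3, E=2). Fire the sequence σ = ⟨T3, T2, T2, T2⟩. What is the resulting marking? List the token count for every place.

(A=6, B=4, C=4, D=6, E=2)

step 1: fire T3:  (A=3, B=1, C=3, D=3, E=2) → (A=6, B=4, C=1, D=3, E=2)
step 2: fire T2:  (A=6, B=4, C=1, D=3, E=2) → (A=6, B=4, C=2, D=4, E=2)
step 3: fire T2:  (A=6, B=4, C=2, D=4, E=2) → (A=6, B=4, C=3, D=5, E=2)
step 4: fire T2:  (A=6, B=4, C=3, D=5, E=2) → (A=6, B=4, C=4, D=6, E=2)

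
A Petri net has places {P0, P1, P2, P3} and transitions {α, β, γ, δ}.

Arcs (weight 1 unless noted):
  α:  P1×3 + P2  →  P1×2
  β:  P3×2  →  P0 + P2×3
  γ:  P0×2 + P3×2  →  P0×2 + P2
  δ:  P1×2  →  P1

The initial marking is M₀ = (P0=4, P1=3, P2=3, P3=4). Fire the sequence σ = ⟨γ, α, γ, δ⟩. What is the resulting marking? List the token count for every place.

(P0=4, P1=1, P2=4, P3=0)

step 1: fire γ:  (P0=4, P1=3, P2=3, P3=4) → (P0=4, P1=3, P2=4, P3=2)
step 2: fire α:  (P0=4, P1=3, P2=4, P3=2) → (P0=4, P1=2, P2=3, P3=2)
step 3: fire γ:  (P0=4, P1=2, P2=3, P3=2) → (P0=4, P1=2, P2=4, P3=0)
step 4: fire δ:  (P0=4, P1=2, P2=4, P3=0) → (P0=4, P1=1, P2=4, P3=0)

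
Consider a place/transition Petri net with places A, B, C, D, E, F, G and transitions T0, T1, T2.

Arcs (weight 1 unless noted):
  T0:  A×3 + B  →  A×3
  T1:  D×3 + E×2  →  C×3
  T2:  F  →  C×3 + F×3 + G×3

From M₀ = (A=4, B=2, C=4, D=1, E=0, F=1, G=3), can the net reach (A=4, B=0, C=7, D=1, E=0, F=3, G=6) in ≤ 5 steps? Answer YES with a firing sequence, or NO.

step 1: fire T0:  (A=4, B=2, C=4, D=1, E=0, F=1, G=3) → (A=4, B=1, C=4, D=1, E=0, F=1, G=3)
step 2: fire T0:  (A=4, B=1, C=4, D=1, E=0, F=1, G=3) → (A=4, B=0, C=4, D=1, E=0, F=1, G=3)
step 3: fire T2:  (A=4, B=0, C=4, D=1, E=0, F=1, G=3) → (A=4, B=0, C=7, D=1, E=0, F=3, G=6)

YES — reachable via ⟨T0, T0, T2⟩ (3 firings)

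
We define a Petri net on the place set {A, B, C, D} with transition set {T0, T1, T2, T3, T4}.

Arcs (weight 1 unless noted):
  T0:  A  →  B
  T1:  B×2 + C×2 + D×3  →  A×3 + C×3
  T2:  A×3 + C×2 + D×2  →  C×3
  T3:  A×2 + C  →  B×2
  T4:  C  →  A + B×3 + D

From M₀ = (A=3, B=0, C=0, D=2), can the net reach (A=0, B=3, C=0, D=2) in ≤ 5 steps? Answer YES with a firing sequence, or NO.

step 1: fire T0:  (A=3, B=0, C=0, D=2) → (A=2, B=1, C=0, D=2)
step 2: fire T0:  (A=2, B=1, C=0, D=2) → (A=1, B=2, C=0, D=2)
step 3: fire T0:  (A=1, B=2, C=0, D=2) → (A=0, B=3, C=0, D=2)

YES — reachable via ⟨T0, T0, T0⟩ (3 firings)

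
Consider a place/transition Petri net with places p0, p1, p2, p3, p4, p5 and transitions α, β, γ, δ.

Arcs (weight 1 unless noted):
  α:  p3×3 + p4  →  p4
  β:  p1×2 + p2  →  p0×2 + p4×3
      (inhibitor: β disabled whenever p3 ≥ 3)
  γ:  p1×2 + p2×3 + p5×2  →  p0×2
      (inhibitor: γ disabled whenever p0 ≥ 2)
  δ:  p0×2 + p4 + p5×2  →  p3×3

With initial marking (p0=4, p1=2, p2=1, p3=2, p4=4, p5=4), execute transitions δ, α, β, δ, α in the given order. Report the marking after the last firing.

(p0=2, p1=0, p2=0, p3=2, p4=5, p5=0)

step 1: fire δ:  (p0=4, p1=2, p2=1, p3=2, p4=4, p5=4) → (p0=2, p1=2, p2=1, p3=5, p4=3, p5=2)
step 2: fire α:  (p0=2, p1=2, p2=1, p3=5, p4=3, p5=2) → (p0=2, p1=2, p2=1, p3=2, p4=3, p5=2)
step 3: fire β:  (p0=2, p1=2, p2=1, p3=2, p4=3, p5=2) → (p0=4, p1=0, p2=0, p3=2, p4=6, p5=2)
step 4: fire δ:  (p0=4, p1=0, p2=0, p3=2, p4=6, p5=2) → (p0=2, p1=0, p2=0, p3=5, p4=5, p5=0)
step 5: fire α:  (p0=2, p1=0, p2=0, p3=5, p4=5, p5=0) → (p0=2, p1=0, p2=0, p3=2, p4=5, p5=0)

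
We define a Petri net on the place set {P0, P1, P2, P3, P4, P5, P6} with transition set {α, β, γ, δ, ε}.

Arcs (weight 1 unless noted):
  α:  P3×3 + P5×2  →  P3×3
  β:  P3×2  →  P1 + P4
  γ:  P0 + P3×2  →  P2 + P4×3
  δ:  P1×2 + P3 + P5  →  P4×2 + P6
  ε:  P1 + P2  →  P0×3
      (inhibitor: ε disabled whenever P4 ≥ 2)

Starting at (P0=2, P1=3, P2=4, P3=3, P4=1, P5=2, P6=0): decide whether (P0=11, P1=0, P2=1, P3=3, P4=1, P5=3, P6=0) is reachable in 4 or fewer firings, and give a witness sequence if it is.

NO — not reachable within 4 firings

depth 0: 1 marking
depth 1: 6 markings reached so far
depth 2: 15 markings reached so far
depth 3: 23 markings reached so far
depth 4: 29 markings reached so far
target is not among the 29 markings reachable within 4 steps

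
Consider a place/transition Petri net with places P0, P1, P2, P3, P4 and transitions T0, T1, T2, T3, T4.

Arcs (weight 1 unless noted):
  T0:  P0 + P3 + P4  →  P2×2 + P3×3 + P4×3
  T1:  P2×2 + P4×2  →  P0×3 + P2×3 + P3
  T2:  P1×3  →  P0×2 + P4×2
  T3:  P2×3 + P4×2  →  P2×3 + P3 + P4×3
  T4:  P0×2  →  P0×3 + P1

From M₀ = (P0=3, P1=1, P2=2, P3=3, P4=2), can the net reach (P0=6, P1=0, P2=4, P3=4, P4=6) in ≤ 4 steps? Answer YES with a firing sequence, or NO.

depth 0: 1 marking
depth 1: 4 markings reached so far
depth 2: 10 markings reached so far
depth 3: 23 markings reached so far
depth 4: 46 markings reached so far
target is not among the 46 markings reachable within 4 steps

NO — not reachable within 4 firings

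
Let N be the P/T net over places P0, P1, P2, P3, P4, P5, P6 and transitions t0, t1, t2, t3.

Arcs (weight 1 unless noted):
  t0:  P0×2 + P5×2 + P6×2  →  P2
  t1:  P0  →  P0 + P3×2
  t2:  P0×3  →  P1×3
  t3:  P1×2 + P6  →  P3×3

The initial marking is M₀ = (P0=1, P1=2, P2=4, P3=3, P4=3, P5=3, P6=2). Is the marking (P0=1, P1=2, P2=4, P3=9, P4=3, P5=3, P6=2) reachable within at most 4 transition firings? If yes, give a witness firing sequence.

YES — reachable via ⟨t1, t1, t1⟩ (3 firings)

step 1: fire t1:  (P0=1, P1=2, P2=4, P3=3, P4=3, P5=3, P6=2) → (P0=1, P1=2, P2=4, P3=5, P4=3, P5=3, P6=2)
step 2: fire t1:  (P0=1, P1=2, P2=4, P3=5, P4=3, P5=3, P6=2) → (P0=1, P1=2, P2=4, P3=7, P4=3, P5=3, P6=2)
step 3: fire t1:  (P0=1, P1=2, P2=4, P3=7, P4=3, P5=3, P6=2) → (P0=1, P1=2, P2=4, P3=9, P4=3, P5=3, P6=2)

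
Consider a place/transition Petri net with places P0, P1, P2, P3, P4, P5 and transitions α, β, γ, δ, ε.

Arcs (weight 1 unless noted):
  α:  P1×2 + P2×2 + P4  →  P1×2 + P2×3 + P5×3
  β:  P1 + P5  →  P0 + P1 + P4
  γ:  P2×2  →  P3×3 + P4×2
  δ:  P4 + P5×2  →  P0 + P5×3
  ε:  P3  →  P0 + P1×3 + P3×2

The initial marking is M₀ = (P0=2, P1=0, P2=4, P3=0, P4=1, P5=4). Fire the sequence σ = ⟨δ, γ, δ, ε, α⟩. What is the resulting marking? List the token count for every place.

step 1: fire δ:  (P0=2, P1=0, P2=4, P3=0, P4=1, P5=4) → (P0=3, P1=0, P2=4, P3=0, P4=0, P5=5)
step 2: fire γ:  (P0=3, P1=0, P2=4, P3=0, P4=0, P5=5) → (P0=3, P1=0, P2=2, P3=3, P4=2, P5=5)
step 3: fire δ:  (P0=3, P1=0, P2=2, P3=3, P4=2, P5=5) → (P0=4, P1=0, P2=2, P3=3, P4=1, P5=6)
step 4: fire ε:  (P0=4, P1=0, P2=2, P3=3, P4=1, P5=6) → (P0=5, P1=3, P2=2, P3=4, P4=1, P5=6)
step 5: fire α:  (P0=5, P1=3, P2=2, P3=4, P4=1, P5=6) → (P0=5, P1=3, P2=3, P3=4, P4=0, P5=9)

(P0=5, P1=3, P2=3, P3=4, P4=0, P5=9)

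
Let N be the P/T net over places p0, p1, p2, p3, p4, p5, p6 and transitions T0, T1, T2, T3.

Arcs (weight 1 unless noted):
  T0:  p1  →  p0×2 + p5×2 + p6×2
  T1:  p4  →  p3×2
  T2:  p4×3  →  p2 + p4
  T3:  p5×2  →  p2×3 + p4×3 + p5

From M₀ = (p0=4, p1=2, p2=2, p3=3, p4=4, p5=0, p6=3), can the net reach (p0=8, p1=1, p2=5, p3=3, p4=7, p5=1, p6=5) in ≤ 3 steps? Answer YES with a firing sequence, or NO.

depth 0: 1 marking
depth 1: 4 markings reached so far
depth 2: 10 markings reached so far
depth 3: 19 markings reached so far
target is not among the 19 markings reachable within 3 steps

NO — not reachable within 3 firings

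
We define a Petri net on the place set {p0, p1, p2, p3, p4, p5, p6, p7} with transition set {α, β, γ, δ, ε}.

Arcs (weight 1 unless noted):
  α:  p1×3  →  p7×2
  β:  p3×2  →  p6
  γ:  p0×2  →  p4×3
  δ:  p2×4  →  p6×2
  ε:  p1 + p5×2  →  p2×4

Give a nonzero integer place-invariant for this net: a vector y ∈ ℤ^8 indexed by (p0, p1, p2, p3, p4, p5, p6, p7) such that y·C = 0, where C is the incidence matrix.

y = (p0:3, p1:0, p2:0, p3:0, p4:2, p5:0, p6:0, p7:0)

Incidence matrix C (rows=places, cols=transitions):
        α    β    γ    δ    ε
   p0   0    0   -2    0    0
   p1  -3    0    0    0   -1
   p2   0    0    0   -4    4
   p3   0   -2    0    0    0
   p4   0    0    3    0    0
   p5   0    0    0    0   -2
   p6   0    1    0    2    0
   p7   2    0    0    0    0

Candidate y = [3, 0, 0, 0, 2, 0, 0, 0]; check y·C column-wise:
  col α: 3·0 + 0·-3 + 2·0 + 0·2 = 0
  col β: 3·0 + 0·-2 + 2·0 + 0·1 = 0
  col γ: 3·-2 + 2·3 = 0
  col δ: 3·0 + 0·-4 + 2·0 + 0·2 = 0
  col ε: 3·0 + 0·-1 + 0·4 + 2·0 + 0·-2 = 0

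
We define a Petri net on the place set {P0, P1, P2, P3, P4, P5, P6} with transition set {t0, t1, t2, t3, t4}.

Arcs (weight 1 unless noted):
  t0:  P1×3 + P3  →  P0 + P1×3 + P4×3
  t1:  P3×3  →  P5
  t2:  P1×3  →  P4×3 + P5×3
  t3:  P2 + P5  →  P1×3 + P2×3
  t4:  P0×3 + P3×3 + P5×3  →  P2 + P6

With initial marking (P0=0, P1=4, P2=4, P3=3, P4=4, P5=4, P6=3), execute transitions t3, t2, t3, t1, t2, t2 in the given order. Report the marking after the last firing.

(P0=0, P1=1, P2=8, P3=0, P4=13, P5=12, P6=3)

step 1: fire t3:  (P0=0, P1=4, P2=4, P3=3, P4=4, P5=4, P6=3) → (P0=0, P1=7, P2=6, P3=3, P4=4, P5=3, P6=3)
step 2: fire t2:  (P0=0, P1=7, P2=6, P3=3, P4=4, P5=3, P6=3) → (P0=0, P1=4, P2=6, P3=3, P4=7, P5=6, P6=3)
step 3: fire t3:  (P0=0, P1=4, P2=6, P3=3, P4=7, P5=6, P6=3) → (P0=0, P1=7, P2=8, P3=3, P4=7, P5=5, P6=3)
step 4: fire t1:  (P0=0, P1=7, P2=8, P3=3, P4=7, P5=5, P6=3) → (P0=0, P1=7, P2=8, P3=0, P4=7, P5=6, P6=3)
step 5: fire t2:  (P0=0, P1=7, P2=8, P3=0, P4=7, P5=6, P6=3) → (P0=0, P1=4, P2=8, P3=0, P4=10, P5=9, P6=3)
step 6: fire t2:  (P0=0, P1=4, P2=8, P3=0, P4=10, P5=9, P6=3) → (P0=0, P1=1, P2=8, P3=0, P4=13, P5=12, P6=3)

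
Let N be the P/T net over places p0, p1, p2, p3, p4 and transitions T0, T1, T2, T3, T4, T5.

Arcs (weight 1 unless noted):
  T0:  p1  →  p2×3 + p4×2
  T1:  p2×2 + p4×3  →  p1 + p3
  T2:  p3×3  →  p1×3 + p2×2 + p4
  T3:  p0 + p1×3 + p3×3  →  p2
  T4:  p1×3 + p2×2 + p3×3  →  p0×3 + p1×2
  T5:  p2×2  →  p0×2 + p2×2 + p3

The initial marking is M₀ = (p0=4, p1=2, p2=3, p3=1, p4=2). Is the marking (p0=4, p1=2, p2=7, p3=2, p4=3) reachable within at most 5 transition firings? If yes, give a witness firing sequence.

NO — not reachable within 5 firings

depth 0: 1 marking
depth 1: 3 markings reached so far
depth 2: 7 markings reached so far
depth 3: 13 markings reached so far
depth 4: 24 markings reached so far
depth 5: 39 markings reached so far
target is not among the 39 markings reachable within 5 steps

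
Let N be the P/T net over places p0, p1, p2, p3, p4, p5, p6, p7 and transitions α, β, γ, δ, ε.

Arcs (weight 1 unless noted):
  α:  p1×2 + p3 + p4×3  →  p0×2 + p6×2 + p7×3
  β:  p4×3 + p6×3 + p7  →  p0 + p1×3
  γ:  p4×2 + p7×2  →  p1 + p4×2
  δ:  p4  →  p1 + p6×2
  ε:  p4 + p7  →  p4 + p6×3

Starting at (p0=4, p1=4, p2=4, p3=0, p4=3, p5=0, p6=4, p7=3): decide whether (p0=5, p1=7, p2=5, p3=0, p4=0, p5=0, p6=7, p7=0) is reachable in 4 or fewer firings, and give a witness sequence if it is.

depth 0: 1 marking
depth 1: 5 markings reached so far
depth 2: 12 markings reached so far
depth 3: 19 markings reached so far
depth 4: 24 markings reached so far
target is not among the 24 markings reachable within 4 steps

NO — not reachable within 4 firings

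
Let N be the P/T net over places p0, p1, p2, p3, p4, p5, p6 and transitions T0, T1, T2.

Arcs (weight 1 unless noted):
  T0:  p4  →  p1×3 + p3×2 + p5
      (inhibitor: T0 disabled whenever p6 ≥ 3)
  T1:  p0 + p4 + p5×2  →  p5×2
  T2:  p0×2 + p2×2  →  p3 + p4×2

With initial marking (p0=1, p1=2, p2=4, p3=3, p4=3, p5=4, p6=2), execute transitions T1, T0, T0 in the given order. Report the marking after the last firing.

step 1: fire T1:  (p0=1, p1=2, p2=4, p3=3, p4=3, p5=4, p6=2) → (p0=0, p1=2, p2=4, p3=3, p4=2, p5=4, p6=2)
step 2: fire T0:  (p0=0, p1=2, p2=4, p3=3, p4=2, p5=4, p6=2) → (p0=0, p1=5, p2=4, p3=5, p4=1, p5=5, p6=2)
step 3: fire T0:  (p0=0, p1=5, p2=4, p3=5, p4=1, p5=5, p6=2) → (p0=0, p1=8, p2=4, p3=7, p4=0, p5=6, p6=2)

(p0=0, p1=8, p2=4, p3=7, p4=0, p5=6, p6=2)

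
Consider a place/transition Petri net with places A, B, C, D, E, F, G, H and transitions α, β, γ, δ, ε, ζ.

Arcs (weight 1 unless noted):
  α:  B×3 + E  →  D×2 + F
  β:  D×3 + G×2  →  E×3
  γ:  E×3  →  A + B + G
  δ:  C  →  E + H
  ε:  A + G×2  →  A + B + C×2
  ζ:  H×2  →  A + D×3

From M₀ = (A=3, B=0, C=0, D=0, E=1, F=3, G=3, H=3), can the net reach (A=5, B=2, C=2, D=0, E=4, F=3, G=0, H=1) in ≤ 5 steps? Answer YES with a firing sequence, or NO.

NO — not reachable within 5 firings

depth 0: 1 marking
depth 1: 3 markings reached so far
depth 2: 6 markings reached so far
depth 3: 9 markings reached so far
depth 4: 13 markings reached so far
depth 5: 17 markings reached so far
target is not among the 17 markings reachable within 5 steps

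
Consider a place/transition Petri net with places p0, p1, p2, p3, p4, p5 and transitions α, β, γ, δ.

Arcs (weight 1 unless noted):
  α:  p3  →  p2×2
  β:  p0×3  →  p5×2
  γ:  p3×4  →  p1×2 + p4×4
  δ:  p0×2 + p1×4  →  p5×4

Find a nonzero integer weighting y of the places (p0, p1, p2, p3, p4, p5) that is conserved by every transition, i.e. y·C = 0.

y = (p0:0, p1:0, p2:1, p3:2, p4:2, p5:0)

Incidence matrix C (rows=places, cols=transitions):
        α    β    γ    δ
   p0   0   -3    0   -2
   p1   0    0    2   -4
   p2   2    0    0    0
   p3  -1    0   -4    0
   p4   0    0    4    0
   p5   0    2    0    4

Candidate y = [0, 0, 1, 2, 2, 0]; check y·C column-wise:
  col α: 1·2 + 2·-1 + 2·0 = 0
  col β: 0·-3 + 1·0 + 2·0 + 2·0 + 0·2 = 0
  col γ: 0·2 + 1·0 + 2·-4 + 2·4 = 0
  col δ: 0·-2 + 0·-4 + 1·0 + 2·0 + 2·0 + 0·4 = 0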